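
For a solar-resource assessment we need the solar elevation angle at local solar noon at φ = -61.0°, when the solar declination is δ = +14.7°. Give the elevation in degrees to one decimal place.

At local noon the hour angle is zero, so the zenith angle equals |φ − δ| = |-61.0° − (+14.700°)| = 75.700°.
Elevation = 90° − 75.700° = 14.3°.

14.3°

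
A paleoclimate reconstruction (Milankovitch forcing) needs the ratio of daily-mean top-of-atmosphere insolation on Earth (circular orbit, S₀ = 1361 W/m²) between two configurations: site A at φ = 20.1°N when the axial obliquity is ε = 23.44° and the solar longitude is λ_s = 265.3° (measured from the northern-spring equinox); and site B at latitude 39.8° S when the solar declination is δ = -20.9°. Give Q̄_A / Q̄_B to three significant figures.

Q̄_A / Q̄_B ≈ 0.592

— Configuration A (φ=+20.1°):
Solar declination: sin δ = sin ε · sin λ_s = sin 23.44° × sin 265.3° = -0.39645, so δ = -23.356°.
cos H₀ = −tan(+20.1°) tan(-23.356°) = 0.1580, H₀ = 1.4121 rad.
Bracket: H₀ sin φ sin δ + cos φ cos δ sin H₀ = 1.4121×0.34366×-0.39645 + 0.93909×0.91806×0.98743 = -0.192390 + 0.851304 = 0.658914.
Q̄ = (S₀/π) × [bracket] = (1361/π) × 0.658914 = 285.45 W/m².
— Configuration B (φ=-39.8°):
cos H₀ = −tan(-39.8°) tan(-20.900°) = -0.3182, H₀ = 1.8946 rad.
Bracket: H₀ sin φ sin δ + cos φ cos δ sin H₀ = 1.8946×-0.64011×-0.35674 + 0.76828×0.93420×0.94804 = 0.432637 + 0.680434 = 1.113071.
Q̄ = (S₀/π) × [bracket] = (1361/π) × 1.113071 = 482.20 W/m².
Ratio Q̄_A / Q̄_B = 285.45 / 482.20 = 0.5920.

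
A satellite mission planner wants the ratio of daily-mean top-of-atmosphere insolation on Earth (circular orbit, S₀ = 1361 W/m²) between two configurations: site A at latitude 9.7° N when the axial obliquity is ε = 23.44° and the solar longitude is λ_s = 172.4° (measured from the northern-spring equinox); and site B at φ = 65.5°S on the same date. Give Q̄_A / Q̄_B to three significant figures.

— Configuration A (φ=+9.7°):
Solar declination: sin δ = sin ε · sin λ_s = sin 23.44° × sin 172.4° = 0.05261, so δ = +3.016°.
cos H₀ = −tan(+9.7°) tan(+3.016°) = -0.0090, H₀ = 1.5798 rad.
Bracket: H₀ sin φ sin δ + cos φ cos δ sin H₀ = 1.5798×0.16849×0.05261 + 0.98570×0.99862×0.99996 = 0.014004 + 0.984300 = 0.998304.
Q̄ = (S₀/π) × [bracket] = (1361/π) × 0.998304 = 432.49 W/m².
— Configuration B (φ=-65.5°):
cos H₀ = −tan(-65.5°) tan(+3.016°) = 0.1156, H₀ = 1.4549 rad.
Bracket: H₀ sin φ sin δ + cos φ cos δ sin H₀ = 1.4549×-0.90996×0.05261 + 0.41469×0.99862×0.99330 = -0.069650 + 0.411343 = 0.341693.
Q̄ = (S₀/π) × [bracket] = (1361/π) × 0.341693 = 148.03 W/m².
Ratio Q̄_A / Q̄_B = 432.49 / 148.03 = 2.922.

Q̄_A / Q̄_B ≈ 2.92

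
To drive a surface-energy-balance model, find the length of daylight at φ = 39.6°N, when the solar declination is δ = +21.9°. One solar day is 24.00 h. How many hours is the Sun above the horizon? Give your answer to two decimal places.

14.59 h

cos H₀ = −tan φ · tan δ = −tan(+39.6°) × tan(+21.900°) = -0.3326, so H₀ = 1.9098 rad = 109.42°.
Daylight = 2H₀/(2π) × 24.00 h = (1.9098/π) × 24.00 = 14.59 h.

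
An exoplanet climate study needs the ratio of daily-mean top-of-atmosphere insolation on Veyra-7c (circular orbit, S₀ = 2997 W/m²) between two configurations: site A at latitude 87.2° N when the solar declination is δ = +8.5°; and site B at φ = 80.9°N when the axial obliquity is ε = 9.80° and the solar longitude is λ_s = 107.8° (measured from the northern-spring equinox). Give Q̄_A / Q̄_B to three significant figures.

— Configuration A (φ=+87.2°):
cos H₀ = −tan(+87.2°) tan(+8.500°) = -3.0557 ≤ −1 ⇒ polar day, H₀ = π.
Bracket: H₀ sin φ sin δ + cos φ cos δ sin H₀ = 3.1416×0.99881×0.14781 + 0.04885×0.98902×0.00000 = 0.463807 + 0.000000 = 0.463807.
Q̄ = (S₀/π) × [bracket] = (2997/π) × 0.463807 = 442.46 W/m².
— Configuration B (φ=+80.9°):
Solar declination: sin δ = sin ε · sin λ_s = sin 9.80° × sin 107.8° = 0.16206, so δ = +9.327°.
cos H₀ = −tan(+80.9°) tan(+9.327°) = -1.0253 ≤ −1 ⇒ polar day, H₀ = π.
Bracket: H₀ sin φ sin δ + cos φ cos δ sin H₀ = 3.1416×0.98741×0.16206 + 0.15816×0.98678×0.00000 = 0.502718 + 0.000000 = 0.502718.
Q̄ = (S₀/π) × [bracket] = (2997/π) × 0.502718 = 479.58 W/m².
Ratio Q̄_A / Q̄_B = 442.46 / 479.58 = 0.9226.

Q̄_A / Q̄_B ≈ 0.923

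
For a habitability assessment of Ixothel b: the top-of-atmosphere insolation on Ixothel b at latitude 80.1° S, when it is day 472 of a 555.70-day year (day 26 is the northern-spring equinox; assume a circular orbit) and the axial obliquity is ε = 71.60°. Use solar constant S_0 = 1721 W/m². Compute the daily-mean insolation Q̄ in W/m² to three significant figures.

Q̄ ≈ 1.52e+03 W/m²

Solar longitude: L_s = 360° × (472 − 26)/555.70 = 288.933°.
sin δ = sin 71.60° × sin 288.933° = -0.89754, so δ = -63.837°.
cos h₀ = −tan(-80.1°) tan(-63.837°) = -11.6632 ≤ −1 ⇒ polar day, h₀ = π.
Bracket: h₀ sin ϕ sin δ + cos ϕ cos δ sin h₀ = 3.1416×-0.98511×-0.89754 + 0.17193×0.44093×0.00000 = 2.777726 + 0.000000 = 2.777726.
Q̄ = (S_0/π) × [bracket] = (1721/π) × 2.777726 = 1522 W/m².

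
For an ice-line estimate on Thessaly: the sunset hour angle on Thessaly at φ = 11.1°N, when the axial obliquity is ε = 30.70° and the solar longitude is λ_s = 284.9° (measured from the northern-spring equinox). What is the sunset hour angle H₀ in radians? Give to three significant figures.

Solar declination: sin δ = sin ε · sin λ_s = sin 30.70° × sin 284.9° = -0.49338, so δ = -29.563°.
cos H₀ = −tan φ · tan δ = −tan(+11.1°) × tan(-29.563°) = 0.1113, so H₀ = 1.4593 rad = 83.61°.

H₀ = 1.46 rad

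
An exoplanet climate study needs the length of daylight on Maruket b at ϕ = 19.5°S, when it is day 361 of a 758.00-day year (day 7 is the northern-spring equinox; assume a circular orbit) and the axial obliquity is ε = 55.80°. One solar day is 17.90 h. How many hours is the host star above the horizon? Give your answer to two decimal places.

Solar longitude: L_s = 360° × (361 − 7)/758.00 = 168.127°.
sin δ = sin 55.80° × sin 168.127° = 0.17017, so δ = +9.798°.
cos h₀ = −tan ϕ · tan δ = −tan(-19.5°) × tan(+9.798°) = 0.0612, so h₀ = 1.5096 rad = 86.49°.
Daylight = 2h₀/(2π) × 17.90 h = (1.5096/π) × 17.90 = 8.60 h.

8.60 h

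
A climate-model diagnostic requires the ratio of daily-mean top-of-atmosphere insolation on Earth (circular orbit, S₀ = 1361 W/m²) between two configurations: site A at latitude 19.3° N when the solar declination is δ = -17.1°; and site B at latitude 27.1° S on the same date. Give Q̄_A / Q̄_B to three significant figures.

Q̄_A / Q̄_B ≈ 0.704

— Configuration A (φ=+19.3°):
cos H₀ = −tan(+19.3°) tan(-17.100°) = 0.1077, H₀ = 1.4629 rad.
Bracket: H₀ sin φ sin δ + cos φ cos δ sin H₀ = 1.4629×0.33051×-0.29404 + 0.94380×0.95579×0.99418 = -0.142169 + 0.896825 = 0.754656.
Q̄ = (S₀/π) × [bracket] = (1361/π) × 0.754656 = 326.93 W/m².
— Configuration B (φ=-27.1°):
cos H₀ = −tan(-27.1°) tan(-17.100°) = -0.1574, H₀ = 1.7289 rad.
Bracket: H₀ sin φ sin δ + cos φ cos δ sin H₀ = 1.7289×-0.45554×-0.29404 + 0.89021×0.95579×0.98753 = 0.231581 + 0.840244 = 1.071825.
Q̄ = (S₀/π) × [bracket] = (1361/π) × 1.071825 = 464.34 W/m².
Ratio Q̄_A / Q̄_B = 326.93 / 464.34 = 0.7041.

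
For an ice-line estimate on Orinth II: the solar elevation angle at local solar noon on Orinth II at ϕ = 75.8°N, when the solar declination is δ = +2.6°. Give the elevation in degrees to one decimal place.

16.8°

At local noon the hour angle is zero, so the zenith angle equals |ϕ − δ| = |+75.8° − (+2.600°)| = 73.200°.
Elevation = 90° − 73.200° = 16.8°.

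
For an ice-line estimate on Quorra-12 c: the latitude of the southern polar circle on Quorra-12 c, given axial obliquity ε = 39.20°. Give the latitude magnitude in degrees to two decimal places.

50.80°

The polar circle is the lowest latitude that experiences at least one full rotation of continuous darkness at the northern-summer solstice; it lies at |φ| = 90° − ε = 90° − 39.20° = 50.80°.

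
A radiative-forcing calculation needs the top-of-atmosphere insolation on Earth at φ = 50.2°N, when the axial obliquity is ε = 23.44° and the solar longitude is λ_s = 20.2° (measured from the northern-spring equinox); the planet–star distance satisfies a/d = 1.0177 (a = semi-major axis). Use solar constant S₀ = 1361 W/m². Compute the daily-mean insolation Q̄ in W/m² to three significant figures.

Solar declination: sin δ = sin ε · sin λ_s = sin 23.44° × sin 20.2° = 0.13736, so δ = +7.895°.
cos H₀ = −tan(+50.2°) tan(+7.895°) = -0.1664, H₀ = 1.7380 rad.
Bracket: H₀ sin φ sin δ + cos φ cos δ sin H₀ = 1.7380×0.76828×0.13736 + 0.64011×0.99052×0.98605 = 0.183413 + 0.625197 = 0.808610.
Inverse-square distance factor (a/d)² = 1.0177² = 1.035713.
Q̄ = (S₀/π) × 1.035713 × [bracket] = (1361/π) × 1.035713 × 0.808610 = 362.8 W/m².

Q̄ ≈ 363 W/m²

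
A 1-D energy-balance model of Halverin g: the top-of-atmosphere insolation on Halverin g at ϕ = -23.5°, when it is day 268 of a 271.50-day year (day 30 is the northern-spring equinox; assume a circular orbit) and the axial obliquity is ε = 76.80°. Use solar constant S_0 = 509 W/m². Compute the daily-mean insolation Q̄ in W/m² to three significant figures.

Q̄ ≈ 187 W/m²

Solar longitude: L_s = 360° × (268 − 30)/271.50 = 315.580°.
sin δ = sin 76.80° × sin 315.580° = -0.68142, so δ = -42.955°.
cos h₀ = −tan(-23.5°) tan(-42.955°) = -0.4048, h₀ = 1.9876 rad.
Bracket: h₀ sin ϕ sin δ + cos ϕ cos δ sin h₀ = 1.9876×-0.39875×-0.68142 + 0.91706×0.73189×0.91439 = 0.540063 + 0.613727 = 1.153790.
Q̄ = (S_0/π) × [bracket] = (509/π) × 1.153790 = 186.9 W/m².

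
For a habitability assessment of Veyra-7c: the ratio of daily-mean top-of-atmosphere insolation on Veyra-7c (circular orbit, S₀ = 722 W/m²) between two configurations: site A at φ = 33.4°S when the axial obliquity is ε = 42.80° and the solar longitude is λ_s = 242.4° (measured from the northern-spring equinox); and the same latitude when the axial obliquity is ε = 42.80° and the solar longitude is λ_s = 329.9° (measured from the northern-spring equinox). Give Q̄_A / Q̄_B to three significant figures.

— Configuration A (φ=-33.4°):
Solar declination: sin δ = sin ε · sin λ_s = sin 42.80° × sin 242.4° = -0.60212, so δ = -37.022°.
cos H₀ = −tan(-33.4°) tan(-37.022°) = -0.4973, H₀ = 2.0913 rad.
Bracket: H₀ sin φ sin δ + cos φ cos δ sin H₀ = 2.0913×-0.55048×-0.60212 + 0.83485×0.79840×0.86759 = 0.693172 + 0.578287 = 1.271459.
Q̄ = (S₀/π) × [bracket] = (722/π) × 1.271459 = 292.21 W/m².
— Configuration B (φ=-33.4°):
Solar declination: sin δ = sin ε · sin λ_s = sin 42.80° × sin 329.9° = -0.34075, so δ = -19.922°.
cos H₀ = −tan(-33.4°) tan(-19.922°) = -0.2390, H₀ = 1.8121 rad.
Bracket: H₀ sin φ sin δ + cos φ cos δ sin H₀ = 1.8121×-0.55048×-0.34075 + 0.83485×0.94015×0.97102 = 0.339907 + 0.762138 = 1.102045.
Q̄ = (S₀/π) × [bracket] = (722/π) × 1.102045 = 253.27 W/m².
Ratio Q̄_A / Q̄_B = 292.21 / 253.27 = 1.154.

Q̄_A / Q̄_B ≈ 1.15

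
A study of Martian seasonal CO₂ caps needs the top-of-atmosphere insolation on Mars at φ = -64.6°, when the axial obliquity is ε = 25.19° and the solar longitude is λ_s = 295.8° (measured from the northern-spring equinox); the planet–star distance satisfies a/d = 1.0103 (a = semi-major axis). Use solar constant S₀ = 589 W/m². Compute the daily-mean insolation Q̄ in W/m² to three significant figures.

Q̄ ≈ 211 W/m²

Solar declination: sin δ = sin ε · sin λ_s = sin 25.19° × sin 295.8° = -0.38319, so δ = -22.532°.
cos H₀ = −tan(-64.6°) tan(-22.532°) = -0.8737, H₀ = 2.6335 rad.
Bracket: H₀ sin φ sin δ + cos φ cos δ sin H₀ = 2.6335×-0.90334×-0.38319 + 0.42894×0.92367×0.48647 = 0.911588 + 0.192739 = 1.104327.
Inverse-square distance factor (a/d)² = 1.0103² = 1.020706.
Q̄ = (S₀/π) × 1.020706 × [bracket] = (589/π) × 1.020706 × 1.104327 = 211.3 W/m².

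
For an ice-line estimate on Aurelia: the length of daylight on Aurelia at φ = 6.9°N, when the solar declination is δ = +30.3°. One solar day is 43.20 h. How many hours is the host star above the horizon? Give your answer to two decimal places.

cos H₀ = −tan φ · tan δ = −tan(+6.9°) × tan(+30.300°) = -0.0707, so H₀ = 1.6416 rad = 94.06°.
Daylight = 2H₀/(2π) × 43.20 h = (1.6416/π) × 43.20 = 22.57 h.

22.57 h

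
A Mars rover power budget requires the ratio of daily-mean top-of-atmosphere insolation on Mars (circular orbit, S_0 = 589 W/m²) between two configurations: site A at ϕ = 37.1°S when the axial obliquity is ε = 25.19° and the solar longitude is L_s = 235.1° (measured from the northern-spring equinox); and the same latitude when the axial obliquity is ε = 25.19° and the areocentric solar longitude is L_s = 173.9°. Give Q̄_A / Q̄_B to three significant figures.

— Configuration A (ϕ=-37.1°):
Solar declination: sin δ = sin ε · sin L_s = sin 25.19° × sin 235.1° = -0.34907, so δ = -20.431°.
cos h₀ = −tan(-37.1°) tan(-20.431°) = -0.2817, h₀ = 1.8564 rad.
Bracket: h₀ sin ϕ sin δ + cos ϕ cos δ sin h₀ = 1.8564×-0.60321×-0.34907 + 0.79758×0.93710×0.95950 = 0.390888 + 0.717142 = 1.108030.
Q̄ = (S_0/π) × [bracket] = (589/π) × 1.108030 = 207.74 W/m².
— Configuration B (ϕ=-37.1°):
sin δ = sin 25.19° × sin 173.9° = 0.04523, so δ = +2.592°.
cos h₀ = −tan(-37.1°) tan(+2.592°) = 0.0342, h₀ = 1.5365 rad.
Bracket: h₀ sin ϕ sin δ + cos ϕ cos δ sin h₀ = 1.5365×-0.60321×0.04523 + 0.79758×0.99898×0.99941 = -0.041921 + 0.796296 = 0.754375.
Q̄ = (S_0/π) × [bracket] = (589/π) × 0.754375 = 141.43 W/m².
Ratio Q̄_A / Q̄_B = 207.74 / 141.43 = 1.469.

Q̄_A / Q̄_B ≈ 1.47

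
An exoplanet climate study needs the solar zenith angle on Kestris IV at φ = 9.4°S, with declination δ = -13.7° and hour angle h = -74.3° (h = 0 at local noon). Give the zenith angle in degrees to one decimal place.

cos θ_z = sin φ sin δ + cos φ cos δ cos h = 0.038682 + 0.259371 = 0.298053.
θ_z = arccos(0.298053) = 72.7°.

θ_z = 72.7°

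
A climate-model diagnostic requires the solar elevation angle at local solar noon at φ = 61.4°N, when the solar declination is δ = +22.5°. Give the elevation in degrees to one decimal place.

At local noon the hour angle is zero, so the zenith angle equals |φ − δ| = |+61.4° − (+22.500°)| = 38.900°.
Elevation = 90° − 38.900° = 51.1°.

51.1°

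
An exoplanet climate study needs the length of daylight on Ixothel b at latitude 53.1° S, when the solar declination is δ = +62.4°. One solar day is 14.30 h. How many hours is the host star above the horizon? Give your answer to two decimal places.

cos h₀ = −tan ϕ · tan δ = 2.5476 ≥ 1, so the host star never rises (polar night) and h₀ = 0.
Daylight = 2h₀/(2π) × 14.30 h = (0.0000/π) × 14.30 = 0.00 h.

0.00 h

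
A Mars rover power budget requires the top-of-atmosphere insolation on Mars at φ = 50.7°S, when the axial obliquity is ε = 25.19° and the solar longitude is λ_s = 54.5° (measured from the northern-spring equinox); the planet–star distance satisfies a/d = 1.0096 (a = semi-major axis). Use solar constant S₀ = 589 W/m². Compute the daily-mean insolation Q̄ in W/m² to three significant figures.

Solar declination: sin δ = sin ε · sin λ_s = sin 25.19° × sin 54.5° = 0.34650, so δ = +20.274°.
cos H₀ = −tan(-50.7°) tan(+20.274°) = 0.4513, H₀ = 1.1026 rad.
Bracket: H₀ sin φ sin δ + cos φ cos δ sin H₀ = 1.1026×-0.77384×0.34650 + 0.63338×0.93805×0.89237 = -0.295646 + 0.530195 = 0.234549.
Inverse-square distance factor (a/d)² = 1.0096² = 1.019292.
Q̄ = (S₀/π) × 1.019292 × [bracket] = (589/π) × 1.019292 × 0.234549 = 44.82 W/m².

Q̄ ≈ 44.8 W/m²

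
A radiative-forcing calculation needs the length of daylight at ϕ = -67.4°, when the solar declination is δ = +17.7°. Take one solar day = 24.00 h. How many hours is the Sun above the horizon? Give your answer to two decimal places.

5.33 h

cos h₀ = −tan ϕ · tan δ = −tan(-67.4°) × tan(+17.700°) = 0.7667, so h₀ = 0.6971 rad = 39.94°.
Daylight = 2h₀/(2π) × 24.00 h = (0.6971/π) × 24.00 = 5.33 h.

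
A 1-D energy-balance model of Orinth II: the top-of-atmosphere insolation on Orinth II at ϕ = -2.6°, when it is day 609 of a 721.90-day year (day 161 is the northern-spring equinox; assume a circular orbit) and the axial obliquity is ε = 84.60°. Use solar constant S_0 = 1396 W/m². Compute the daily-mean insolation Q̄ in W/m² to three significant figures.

Solar longitude: L_s = 360° × (609 − 161)/721.90 = 223.410°.
sin δ = sin 84.60° × sin 223.410° = -0.68417, so δ = -43.170°.
cos h₀ = −tan(-2.6°) tan(-43.170°) = -0.0426, h₀ = 1.6134 rad.
Bracket: h₀ sin ϕ sin δ + cos ϕ cos δ sin h₀ = 1.6134×-0.04536×-0.68417 + 0.99897×0.72932×0.99909 = 0.050070 + 0.727906 = 0.777976.
Q̄ = (S_0/π) × [bracket] = (1396/π) × 0.777976 = 345.7 W/m².

Q̄ ≈ 346 W/m²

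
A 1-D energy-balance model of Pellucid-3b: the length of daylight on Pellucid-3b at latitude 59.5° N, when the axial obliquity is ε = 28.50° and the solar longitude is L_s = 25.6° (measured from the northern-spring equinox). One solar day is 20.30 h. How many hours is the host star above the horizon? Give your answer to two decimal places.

12.51 h

Solar declination: sin δ = sin ε · sin L_s = sin 28.50° × sin 25.6° = 0.20617, so δ = +11.898°.
cos h₀ = −tan ϕ · tan δ = −tan(+59.5°) × tan(+11.898°) = -0.3577, so h₀ = 1.9366 rad = 110.96°.
Daylight = 2h₀/(2π) × 20.30 h = (1.9366/π) × 20.30 = 12.51 h.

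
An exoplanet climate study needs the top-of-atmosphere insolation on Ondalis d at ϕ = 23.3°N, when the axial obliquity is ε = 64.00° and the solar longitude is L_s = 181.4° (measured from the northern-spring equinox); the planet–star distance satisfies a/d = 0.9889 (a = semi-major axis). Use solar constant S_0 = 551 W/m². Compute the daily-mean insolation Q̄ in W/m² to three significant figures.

Solar declination: sin δ = sin ε · sin L_s = sin 64.00° × sin 181.4° = -0.02196, so δ = -1.258°.
cos h₀ = −tan(+23.3°) tan(-1.258°) = 0.0095, h₀ = 1.5613 rad.
Bracket: h₀ sin ϕ sin δ + cos ϕ cos δ sin h₀ = 1.5613×0.39555×-0.02196 + 0.91845×0.99976×0.99996 = -0.013562 + 0.918193 = 0.904631.
Inverse-square distance factor (a/d)² = 0.9889² = 0.977923.
Q̄ = (S_0/π) × 0.977923 × [bracket] = (551/π) × 0.977923 × 0.904631 = 155.2 W/m².

Q̄ ≈ 155 W/m²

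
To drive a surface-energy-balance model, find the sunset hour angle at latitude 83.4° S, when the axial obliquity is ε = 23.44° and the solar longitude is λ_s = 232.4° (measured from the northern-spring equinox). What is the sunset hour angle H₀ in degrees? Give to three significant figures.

Solar declination: sin δ = sin ε · sin λ_s = sin 23.44° × sin 232.4° = -0.31516, so δ = -18.371°.
Sunrise equation: cos H₀ = −tan φ · tan δ = -2.8702 ≤ −1, so the Sun never sets (polar day) and H₀ = π.

H₀ = 180°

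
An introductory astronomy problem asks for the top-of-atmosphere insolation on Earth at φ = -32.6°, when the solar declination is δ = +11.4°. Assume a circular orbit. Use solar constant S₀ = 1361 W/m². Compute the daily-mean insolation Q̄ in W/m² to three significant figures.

Q̄ ≈ 288 W/m²

cos H₀ = −tan(-32.6°) tan(+11.400°) = 0.1290, H₀ = 1.4415 rad.
Bracket: H₀ sin φ sin δ + cos φ cos δ sin H₀ = 1.4415×-0.53877×0.19766 + 0.84245×0.98027×0.99165 = -0.153510 + 0.818933 = 0.665423.
Q̄ = (S₀/π) × [bracket] = (1361/π) × 0.665423 = 288.3 W/m².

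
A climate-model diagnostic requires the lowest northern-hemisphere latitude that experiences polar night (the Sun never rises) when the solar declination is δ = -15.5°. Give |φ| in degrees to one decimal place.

|φ| = 74.5°

Polar night requires cos H₀ = −tan φ tan δ ≥ 1, i.e. tan φ tan δ ≤ −1.
The boundary is |tan φ| · |tan δ| = 1, so |φ| = 90° − |δ| = 90° − 15.5° = 74.5° in the northern hemisphere.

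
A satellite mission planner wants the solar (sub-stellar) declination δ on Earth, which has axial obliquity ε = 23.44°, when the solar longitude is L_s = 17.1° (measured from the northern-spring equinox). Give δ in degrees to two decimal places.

sin δ = sin ε · sin L_s = sin 23.44° × sin 17.1° = 0.116966.
δ = arcsin(0.116966) = +6.72°.

δ = +6.72°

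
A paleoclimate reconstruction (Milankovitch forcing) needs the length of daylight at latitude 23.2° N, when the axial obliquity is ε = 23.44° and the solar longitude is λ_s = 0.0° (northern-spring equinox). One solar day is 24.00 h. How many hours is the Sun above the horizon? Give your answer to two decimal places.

Solar declination: sin δ = sin ε · sin λ_s = sin 23.44° × sin 0.0° = 0.00000, so δ = +0.000°.
cos H₀ = −tan φ · tan δ = −tan(+23.2°) × tan(+0.000°) = -0.0000, so H₀ = 1.5708 rad = 90.00°.
Daylight = 2H₀/(2π) × 24.00 h = (1.5708/π) × 24.00 = 12.00 h.

12.00 h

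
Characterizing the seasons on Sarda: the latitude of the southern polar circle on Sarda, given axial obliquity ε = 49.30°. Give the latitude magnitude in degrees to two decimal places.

40.70°

The polar circle is the lowest latitude that experiences at least one full rotation of continuous darkness at the northern-summer solstice; it lies at |ϕ| = 90° − ε = 90° − 49.30° = 40.70°.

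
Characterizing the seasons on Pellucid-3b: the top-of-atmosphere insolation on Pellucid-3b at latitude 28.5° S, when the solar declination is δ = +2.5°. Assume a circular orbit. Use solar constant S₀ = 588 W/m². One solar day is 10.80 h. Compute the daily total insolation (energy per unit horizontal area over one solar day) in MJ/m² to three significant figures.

6.15 MJ/m²

cos H₀ = −tan(-28.5°) tan(+2.500°) = 0.0237, H₀ = 1.5471 rad.
Bracket: H₀ sin φ sin δ + cos φ cos δ sin H₀ = 1.5471×-0.47716×0.04362 + 0.87882×0.99905×0.99972 = -0.032201 + 0.877739 = 0.845538.
Q̄ = (S₀/π) × [bracket] = (588/π) × 0.845538 = 158.26 W/m².
Daily total = Q̄ × 10.80 h × 3600 s/h = 158.26 × 10.80 × 3600 / 10⁶ = 6.153 MJ/m².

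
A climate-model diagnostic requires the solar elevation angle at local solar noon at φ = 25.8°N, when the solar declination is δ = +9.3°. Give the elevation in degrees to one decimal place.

At local noon the hour angle is zero, so the zenith angle equals |φ − δ| = |+25.8° − (+9.300°)| = 16.500°.
Elevation = 90° − 16.500° = 73.5°.

73.5°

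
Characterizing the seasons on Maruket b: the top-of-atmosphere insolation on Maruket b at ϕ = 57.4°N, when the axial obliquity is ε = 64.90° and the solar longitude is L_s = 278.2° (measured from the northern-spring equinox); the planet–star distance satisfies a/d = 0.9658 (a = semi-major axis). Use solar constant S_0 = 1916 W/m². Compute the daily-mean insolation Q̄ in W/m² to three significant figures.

Solar declination: sin δ = sin ε · sin L_s = sin 64.90° × sin 278.2° = -0.89631, so δ = -63.677°.
cos h₀ = −tan(+57.4°) tan(-63.677°) = 3.1607 ≥ 1 ⇒ polar night, h₀ = 0 and Q̄ = 0.
Inverse-square distance factor (a/d)² = 0.9658² = 0.932770.

Q̄ ≈ 0.00 W/m²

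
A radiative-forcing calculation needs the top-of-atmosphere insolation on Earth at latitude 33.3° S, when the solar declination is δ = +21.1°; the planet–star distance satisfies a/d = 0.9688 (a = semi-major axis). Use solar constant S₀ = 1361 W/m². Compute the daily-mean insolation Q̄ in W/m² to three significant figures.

cos H₀ = −tan(-33.3°) tan(+21.100°) = 0.2535, H₀ = 1.3145 rad.
Bracket: H₀ sin φ sin δ + cos φ cos δ sin H₀ = 1.3145×-0.54902×0.36000 + 0.83581×0.93295×0.96734 = -0.259807 + 0.754302 = 0.494495.
Inverse-square distance factor (a/d)² = 0.9688² = 0.938573.
Q̄ = (S₀/π) × 0.938573 × [bracket] = (1361/π) × 0.938573 × 0.494495 = 201.1 W/m².

Q̄ ≈ 201 W/m²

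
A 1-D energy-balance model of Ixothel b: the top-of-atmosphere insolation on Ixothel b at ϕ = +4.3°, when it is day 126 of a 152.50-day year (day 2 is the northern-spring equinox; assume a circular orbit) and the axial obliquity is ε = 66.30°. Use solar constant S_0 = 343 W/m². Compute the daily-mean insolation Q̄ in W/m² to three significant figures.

Solar longitude: L_s = 360° × (126 − 2)/152.50 = 292.721°.
sin δ = sin 66.30° × sin 292.721° = -0.84460, so δ = -57.629°.
cos h₀ = −tan(+4.3°) tan(-57.629°) = 0.1186, h₀ = 1.4519 rad.
Bracket: h₀ sin ϕ sin δ + cos ϕ cos δ sin h₀ = 1.4519×0.07498×-0.84460 + 0.99719×0.53539×0.99294 = -0.091946 + 0.530116 = 0.438170.
Q̄ = (S_0/π) × [bracket] = (343/π) × 0.438170 = 47.84 W/m².

Q̄ ≈ 47.8 W/m²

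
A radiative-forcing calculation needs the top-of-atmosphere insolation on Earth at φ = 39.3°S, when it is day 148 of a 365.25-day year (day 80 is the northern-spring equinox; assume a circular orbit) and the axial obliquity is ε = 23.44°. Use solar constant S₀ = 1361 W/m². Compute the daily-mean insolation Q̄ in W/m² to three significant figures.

Solar longitude: λ_s = 360° × (148 − 80)/365.25 = 67.023°.
sin δ = sin 23.44° × sin 67.023° = 0.36623, so δ = +21.483°.
cos H₀ = −tan(-39.3°) tan(+21.483°) = 0.3221, H₀ = 1.2428 rad.
Bracket: H₀ sin φ sin δ + cos φ cos δ sin H₀ = 1.2428×-0.63338×0.36623 + 0.77384×0.93053×0.94669 = -0.288283 + 0.681694 = 0.393411.
Q̄ = (S₀/π) × [bracket] = (1361/π) × 0.393411 = 170.4 W/m².

Q̄ ≈ 170 W/m²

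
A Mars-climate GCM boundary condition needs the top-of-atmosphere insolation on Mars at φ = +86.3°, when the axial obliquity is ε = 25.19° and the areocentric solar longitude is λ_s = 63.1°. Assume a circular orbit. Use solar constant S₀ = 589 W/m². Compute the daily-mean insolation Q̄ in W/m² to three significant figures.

sin δ = sin 25.19° × sin 63.1° = 0.37957, so δ = +22.307°.
cos H₀ = −tan(+86.3°) tan(+22.307°) = -6.3444 ≤ −1 ⇒ polar day, H₀ = π.
Bracket: H₀ sin φ sin δ + cos φ cos δ sin H₀ = 3.1416×0.99792×0.37957 + 0.06453×0.92516×0.00000 = 1.189977 + 0.000000 = 1.189977.
Q̄ = (S₀/π) × [bracket] = (589/π) × 1.189977 = 223.1 W/m².

Q̄ ≈ 223 W/m²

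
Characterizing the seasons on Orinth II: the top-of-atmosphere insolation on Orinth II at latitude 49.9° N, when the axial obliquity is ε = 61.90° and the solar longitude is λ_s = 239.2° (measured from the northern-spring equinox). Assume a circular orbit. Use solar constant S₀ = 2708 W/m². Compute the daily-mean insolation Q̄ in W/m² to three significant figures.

Solar declination: sin δ = sin ε · sin λ_s = sin 61.90° × sin 239.2° = -0.75771, so δ = -49.263°.
cos H₀ = −tan(+49.9°) tan(-49.263°) = 1.3788 ≥ 1 ⇒ polar night, H₀ = 0 and Q̄ = 0.

Q̄ ≈ 0.00 W/m²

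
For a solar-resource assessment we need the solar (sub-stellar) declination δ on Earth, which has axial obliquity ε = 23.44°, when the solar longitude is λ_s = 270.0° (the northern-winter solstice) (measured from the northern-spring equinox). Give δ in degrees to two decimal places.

sin δ = sin ε · sin λ_s = sin 23.44° × sin 270.0° = -0.397789.
δ = arcsin(-0.397789) = -23.44°.

δ = -23.44°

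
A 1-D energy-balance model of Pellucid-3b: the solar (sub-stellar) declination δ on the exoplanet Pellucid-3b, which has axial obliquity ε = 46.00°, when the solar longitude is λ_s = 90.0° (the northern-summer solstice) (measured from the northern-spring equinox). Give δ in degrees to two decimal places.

sin δ = sin ε · sin λ_s = sin 46.00° × sin 90.0° = 0.719340.
δ = arcsin(0.719340) = +46.00°.

δ = +46.00°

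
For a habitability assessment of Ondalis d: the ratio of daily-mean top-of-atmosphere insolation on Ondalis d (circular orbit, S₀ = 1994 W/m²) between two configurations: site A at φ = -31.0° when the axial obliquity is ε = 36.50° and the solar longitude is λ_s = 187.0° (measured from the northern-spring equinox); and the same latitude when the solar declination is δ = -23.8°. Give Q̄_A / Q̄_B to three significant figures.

Q̄_A / Q̄_B ≈ 0.803

— Configuration A (φ=-31.0°):
Solar declination: sin δ = sin ε · sin λ_s = sin 36.50° × sin 187.0° = -0.07249, so δ = -4.157°.
cos H₀ = −tan(-31.0°) tan(-4.157°) = -0.0437, H₀ = 1.6145 rad.
Bracket: H₀ sin φ sin δ + cos φ cos δ sin H₀ = 1.6145×-0.51504×-0.07249 + 0.85717×0.99737×0.99905 = 0.060278 + 0.854103 = 0.914381.
Q̄ = (S₀/π) × [bracket] = (1994/π) × 0.914381 = 580.37 W/m².
— Configuration B (φ=-31.0°):
cos H₀ = −tan(-31.0°) tan(-23.800°) = -0.2650, H₀ = 1.8390 rad.
Bracket: H₀ sin φ sin δ + cos φ cos δ sin H₀ = 1.8390×-0.51504×-0.40355 + 0.85717×0.91496×0.96425 = 0.382226 + 0.756238 = 1.138464.
Q̄ = (S₀/π) × [bracket] = (1994/π) × 1.138464 = 722.59 W/m².
Ratio Q̄_A / Q̄_B = 580.37 / 722.59 = 0.8032.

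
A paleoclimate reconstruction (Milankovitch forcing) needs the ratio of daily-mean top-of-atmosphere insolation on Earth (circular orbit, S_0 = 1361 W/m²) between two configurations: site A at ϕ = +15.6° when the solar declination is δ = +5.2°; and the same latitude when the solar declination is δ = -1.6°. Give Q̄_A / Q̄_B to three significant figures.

— Configuration A (ϕ=+15.6°):
cos h₀ = −tan(+15.6°) tan(+5.200°) = -0.0254, h₀ = 1.5962 rad.
Bracket: h₀ sin ϕ sin δ + cos ϕ cos δ sin h₀ = 1.5962×0.26892×0.09063 + 0.96316×0.99588×0.99968 = 0.038903 + 0.958885 = 0.997788.
Q̄ = (S_0/π) × [bracket] = (1361/π) × 0.997788 = 432.26 W/m².
— Configuration B (ϕ=+15.6°):
cos h₀ = −tan(+15.6°) tan(-1.600°) = 0.0078, h₀ = 1.5630 rad.
Bracket: h₀ sin ϕ sin δ + cos ϕ cos δ sin h₀ = 1.5630×0.26892×-0.02792 + 0.96316×0.99961×0.99997 = -0.011735 + 0.962755 = 0.951020.
Q̄ = (S_0/π) × [bracket] = (1361/π) × 0.951020 = 412.00 W/m².
Ratio Q̄_A / Q̄_B = 432.26 / 412.00 = 1.049.

Q̄_A / Q̄_B ≈ 1.05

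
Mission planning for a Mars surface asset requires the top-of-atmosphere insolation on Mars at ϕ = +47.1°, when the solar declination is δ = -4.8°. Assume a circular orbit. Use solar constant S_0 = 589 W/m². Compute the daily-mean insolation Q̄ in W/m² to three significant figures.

cos h₀ = −tan(+47.1°) tan(-4.800°) = 0.0904, h₀ = 1.4803 rad.
Bracket: h₀ sin ϕ sin δ + cos ϕ cos δ sin h₀ = 1.4803×0.73254×-0.08368 + 0.68072×0.99649×0.99591 = -0.090741 + 0.675556 = 0.584815.
Q̄ = (S_0/π) × [bracket] = (589/π) × 0.584815 = 109.6 W/m².

Q̄ ≈ 110 W/m²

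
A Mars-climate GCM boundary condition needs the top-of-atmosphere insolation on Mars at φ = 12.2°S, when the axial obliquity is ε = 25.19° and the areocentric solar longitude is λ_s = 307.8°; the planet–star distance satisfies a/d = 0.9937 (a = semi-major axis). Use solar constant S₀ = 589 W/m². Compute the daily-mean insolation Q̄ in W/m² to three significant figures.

Q̄ ≈ 192 W/m²

sin δ = sin 25.19° × sin 307.8° = -0.33631, so δ = -19.652°.
cos H₀ = −tan(-12.2°) tan(-19.652°) = -0.0772, H₀ = 1.6481 rad.
Bracket: H₀ sin φ sin δ + cos φ cos δ sin H₀ = 1.6481×-0.21132×-0.33631 + 0.97742×0.94175×0.99701 = 0.117129 + 0.917733 = 1.034862.
Inverse-square distance factor (a/d)² = 0.9937² = 0.987440.
Q̄ = (S₀/π) × 0.987440 × [bracket] = (589/π) × 0.987440 × 1.034862 = 191.6 W/m².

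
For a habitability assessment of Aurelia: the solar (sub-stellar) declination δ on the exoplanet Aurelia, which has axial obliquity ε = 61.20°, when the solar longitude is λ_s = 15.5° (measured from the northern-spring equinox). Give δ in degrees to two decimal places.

sin δ = sin ε · sin λ_s = sin 61.20° × sin 15.5° = 0.234183.
δ = arcsin(0.234183) = +13.54°.

δ = +13.54°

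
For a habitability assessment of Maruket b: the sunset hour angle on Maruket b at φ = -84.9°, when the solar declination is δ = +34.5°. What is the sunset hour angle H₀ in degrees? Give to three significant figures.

cos H₀ = −tan φ · tan δ = 7.7008 ≥ 1, so the host star never rises (polar night) and H₀ = 0.

H₀ = 0.00°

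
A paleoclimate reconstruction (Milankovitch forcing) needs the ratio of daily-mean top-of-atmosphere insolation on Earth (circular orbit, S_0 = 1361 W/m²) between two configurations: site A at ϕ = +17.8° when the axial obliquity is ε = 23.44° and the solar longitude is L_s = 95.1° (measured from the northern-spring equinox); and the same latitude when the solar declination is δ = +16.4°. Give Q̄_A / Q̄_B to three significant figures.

— Configuration A (ϕ=+17.8°):
Solar declination: sin δ = sin ε · sin L_s = sin 23.44° × sin 95.1° = 0.39621, so δ = +23.342°.
cos h₀ = −tan(+17.8°) tan(+23.342°) = -0.1385, h₀ = 1.7098 rad.
Bracket: h₀ sin ϕ sin δ + cos ϕ cos δ sin h₀ = 1.7098×0.30570×0.39621 + 0.95213×0.91816×0.99036 = 0.207093 + 0.865780 = 1.072873.
Q̄ = (S_0/π) × [bracket] = (1361/π) × 1.072873 = 464.79 W/m².
— Configuration B (ϕ=+17.8°):
cos h₀ = −tan(+17.8°) tan(+16.400°) = -0.0945, h₀ = 1.6654 rad.
Bracket: h₀ sin ϕ sin δ + cos ϕ cos δ sin h₀ = 1.6654×0.30570×0.28234 + 0.95213×0.95931×0.99553 = 0.143743 + 0.909305 = 1.053048.
Q̄ = (S_0/π) × [bracket] = (1361/π) × 1.053048 = 456.20 W/m².
Ratio Q̄_A / Q̄_B = 464.79 / 456.20 = 1.019.

Q̄_A / Q̄_B ≈ 1.02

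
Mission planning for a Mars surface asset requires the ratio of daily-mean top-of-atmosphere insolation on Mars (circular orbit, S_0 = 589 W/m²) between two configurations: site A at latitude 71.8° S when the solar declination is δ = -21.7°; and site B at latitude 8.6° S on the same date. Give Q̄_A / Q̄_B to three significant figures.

— Configuration A (ϕ=-71.8°):
cos h₀ = −tan(-71.8°) tan(-21.700°) = -1.2104 ≤ −1 ⇒ polar day, h₀ = π.
Bracket: h₀ sin ϕ sin δ + cos ϕ cos δ sin h₀ = 3.1416×-0.94997×-0.36975 + 0.31233×0.92913×0.00000 = 1.103491 + 0.000000 = 1.103491.
Q̄ = (S_0/π) × [bracket] = (589/π) × 1.103491 = 206.89 W/m².
— Configuration B (ϕ=-8.6°):
cos h₀ = −tan(-8.6°) tan(-21.700°) = -0.0602, h₀ = 1.6310 rad.
Bracket: h₀ sin ϕ sin δ + cos ϕ cos δ sin h₀ = 1.6310×-0.14954×-0.36975 + 0.98876×0.92913×0.99819 = 0.090182 + 0.917024 = 1.007206.
Q̄ = (S_0/π) × [bracket] = (589/π) × 1.007206 = 188.84 W/m².
Ratio Q̄_A / Q̄_B = 206.89 / 188.84 = 1.096.

Q̄_A / Q̄_B ≈ 1.10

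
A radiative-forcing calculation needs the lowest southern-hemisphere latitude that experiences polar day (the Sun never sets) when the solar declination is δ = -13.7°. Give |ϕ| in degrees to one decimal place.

Polar day requires cos h₀ = −tan ϕ tan δ ≤ −1, i.e. tan ϕ tan δ ≥ 1.
The boundary is |tan ϕ| · |tan δ| = 1, so |ϕ| = 90° − |δ| = 90° − 13.7° = 76.3° in the southern hemisphere.

|ϕ| = 76.3°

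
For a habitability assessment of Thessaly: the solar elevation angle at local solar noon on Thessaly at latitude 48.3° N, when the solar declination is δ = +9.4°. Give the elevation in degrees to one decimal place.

At local noon the hour angle is zero, so the zenith angle equals |φ − δ| = |+48.3° − (+9.400°)| = 38.900°.
Elevation = 90° − 38.900° = 51.1°.

51.1°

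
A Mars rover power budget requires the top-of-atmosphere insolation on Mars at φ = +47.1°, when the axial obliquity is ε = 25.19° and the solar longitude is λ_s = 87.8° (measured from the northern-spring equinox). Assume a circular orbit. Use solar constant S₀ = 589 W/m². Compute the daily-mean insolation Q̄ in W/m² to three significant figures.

Solar declination: sin δ = sin ε · sin λ_s = sin 25.19° × sin 87.8° = 0.42531, so δ = +25.170°.
cos H₀ = −tan(+47.1°) tan(+25.170°) = -0.5057, H₀ = 2.1010 rad.
Bracket: H₀ sin φ sin δ + cos φ cos δ sin H₀ = 2.1010×0.73254×0.42531 + 0.68072×0.90505×0.86271 = 0.654580 + 0.531503 = 1.186083.
Q̄ = (S₀/π) × [bracket] = (589/π) × 1.186083 = 222.4 W/m².

Q̄ ≈ 222 W/m²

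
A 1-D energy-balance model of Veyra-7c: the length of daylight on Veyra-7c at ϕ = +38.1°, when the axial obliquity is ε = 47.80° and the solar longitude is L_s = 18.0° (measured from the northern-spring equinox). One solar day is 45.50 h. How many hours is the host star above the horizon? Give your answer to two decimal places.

Solar declination: sin δ = sin ε · sin L_s = sin 47.80° × sin 18.0° = 0.22892, so δ = +13.234°.
cos h₀ = −tan ϕ · tan δ = −tan(+38.1°) × tan(+13.234°) = -0.1844, so h₀ = 1.7563 rad = 100.63°.
Daylight = 2h₀/(2π) × 45.50 h = (1.7563/π) × 45.50 = 25.44 h.

25.44 h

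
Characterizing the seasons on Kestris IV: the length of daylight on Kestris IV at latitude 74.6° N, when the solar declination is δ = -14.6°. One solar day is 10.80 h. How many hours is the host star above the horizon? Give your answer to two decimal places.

1.14 h

cos h₀ = −tan ϕ · tan δ = −tan(+74.6°) × tan(-14.600°) = 0.9457, so h₀ = 0.3312 rad = 18.97°.
Daylight = 2h₀/(2π) × 10.80 h = (0.3312/π) × 10.80 = 1.14 h.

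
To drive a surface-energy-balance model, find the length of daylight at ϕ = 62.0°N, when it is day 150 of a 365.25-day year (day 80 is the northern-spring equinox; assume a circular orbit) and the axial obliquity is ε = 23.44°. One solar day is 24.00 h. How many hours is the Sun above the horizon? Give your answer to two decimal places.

18.50 h

Solar longitude: L_s = 360° × (150 − 80)/365.25 = 68.994°.
sin δ = sin 23.44° × sin 68.994° = 0.37135, so δ = +21.799°.
cos h₀ = −tan ϕ · tan δ = −tan(+62.0°) × tan(+21.799°) = -0.7522, so h₀ = 2.4222 rad = 138.78°.
Daylight = 2h₀/(2π) × 24.00 h = (2.4222/π) × 24.00 = 18.50 h.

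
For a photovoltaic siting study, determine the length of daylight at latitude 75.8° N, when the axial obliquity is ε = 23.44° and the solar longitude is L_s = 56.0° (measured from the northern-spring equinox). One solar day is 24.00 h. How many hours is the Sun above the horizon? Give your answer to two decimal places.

Solar declination: sin δ = sin ε · sin L_s = sin 23.44° × sin 56.0° = 0.32978, so δ = +19.256°.
Sunrise equation: cos h₀ = −tan ϕ · tan δ = -1.3805 ≤ −1, so the Sun never sets (polar day) and h₀ = π.
Daylight = 2h₀/(2π) × 24.00 h = (3.1416/π) × 24.00 = 24.00 h.

24.00 h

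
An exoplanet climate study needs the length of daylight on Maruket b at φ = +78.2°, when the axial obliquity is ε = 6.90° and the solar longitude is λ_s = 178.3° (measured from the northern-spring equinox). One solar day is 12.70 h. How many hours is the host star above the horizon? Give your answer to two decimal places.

6.42 h

Solar declination: sin δ = sin ε · sin λ_s = sin 6.90° × sin 178.3° = 0.00356, so δ = +0.204°.
cos H₀ = −tan φ · tan δ = −tan(+78.2°) × tan(+0.204°) = -0.0171, so H₀ = 1.5879 rad = 90.98°.
Daylight = 2H₀/(2π) × 12.70 h = (1.5879/π) × 12.70 = 6.42 h.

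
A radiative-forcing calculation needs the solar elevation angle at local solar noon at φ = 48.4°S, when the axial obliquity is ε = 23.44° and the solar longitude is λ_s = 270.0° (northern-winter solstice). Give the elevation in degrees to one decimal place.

65.0°

Solar declination: sin δ = sin ε · sin λ_s = sin 23.44° × sin 270.0° = -0.39779, so δ = -23.440°.
At local noon the hour angle is zero, so the zenith angle equals |φ − δ| = |-48.4° − (-23.440°)| = 24.960°.
Elevation = 90° − 24.960° = 65.0°.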